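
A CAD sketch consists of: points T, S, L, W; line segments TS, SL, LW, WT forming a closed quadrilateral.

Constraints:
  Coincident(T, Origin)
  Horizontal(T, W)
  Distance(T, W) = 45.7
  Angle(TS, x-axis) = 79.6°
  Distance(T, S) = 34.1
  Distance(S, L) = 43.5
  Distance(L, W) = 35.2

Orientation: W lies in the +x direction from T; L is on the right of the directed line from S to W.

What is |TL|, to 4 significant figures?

15.23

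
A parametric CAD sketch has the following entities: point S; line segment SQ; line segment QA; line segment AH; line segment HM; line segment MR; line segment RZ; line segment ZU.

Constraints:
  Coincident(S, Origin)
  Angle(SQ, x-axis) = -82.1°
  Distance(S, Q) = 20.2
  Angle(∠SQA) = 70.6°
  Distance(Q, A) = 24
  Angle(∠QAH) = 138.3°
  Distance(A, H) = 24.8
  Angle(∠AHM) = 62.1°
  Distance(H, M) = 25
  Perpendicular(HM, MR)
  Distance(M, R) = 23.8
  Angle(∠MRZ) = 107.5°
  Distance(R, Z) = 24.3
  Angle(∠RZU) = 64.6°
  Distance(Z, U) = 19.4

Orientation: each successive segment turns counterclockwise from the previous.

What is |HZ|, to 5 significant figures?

31.161

S is at the origin; SQ runs at -82.1° with length 20.2, so Q = (2.7764, -20.008). ∠SQA = 70.6° gives QA at 27.300° from the x-axis; with |QA| = 24.0, A = (24.103, -9.0007). ∠QAH = 138.3° gives AH at 69.000° from the x-axis; with |AH| = 24.8, H = (32.991, 14.152). ∠AHM = 62.1° gives HM at -173.10° from the x-axis; with |HM| = 25.0, M = (8.1718, 11.149). HM ⟂ MR, so MR runs at -83.100°; with |MR| = 23.8, R = (11.031, -12.479). ∠MRZ = 107.5° gives RZ at -10.600° from the x-axis; with |RZ| = 24.3, Z = (34.916, -16.949). Then |HZ| = |Z − H| = 31.161.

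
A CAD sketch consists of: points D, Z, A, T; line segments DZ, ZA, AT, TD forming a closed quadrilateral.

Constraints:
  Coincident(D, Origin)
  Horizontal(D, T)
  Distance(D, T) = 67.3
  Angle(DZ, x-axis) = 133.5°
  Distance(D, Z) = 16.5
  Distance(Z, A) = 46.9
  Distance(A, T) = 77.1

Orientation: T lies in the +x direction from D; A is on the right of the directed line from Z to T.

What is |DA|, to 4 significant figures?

34.02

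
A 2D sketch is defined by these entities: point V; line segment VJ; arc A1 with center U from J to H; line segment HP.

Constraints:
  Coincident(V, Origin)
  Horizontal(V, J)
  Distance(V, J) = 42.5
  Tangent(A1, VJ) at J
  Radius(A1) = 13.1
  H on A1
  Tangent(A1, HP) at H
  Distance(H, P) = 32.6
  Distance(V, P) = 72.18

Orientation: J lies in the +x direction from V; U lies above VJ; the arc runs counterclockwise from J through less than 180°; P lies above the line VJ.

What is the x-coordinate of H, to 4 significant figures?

55.60

V is at the origin; VJ is horizontal with |VJ| = 42.5 and J on the +x side, so J = (42.50, 0.000). A1 meets VJ tangentially, so UJ is at right angles to VJ, so U = J + (0, 13.1) = (42.50, 13.10). Since UH ⟂ HP (tangency), |UP| = √(13.1² + 32.6²) = 35.13 regardless of where H sits on A1. So P lies on both circle(V, 72.18) and circle(U, 35.13); the above-VJ intersection is P = (56.01, 45.53). H is the foot of the tangent from P: H = (55.60, 12.94).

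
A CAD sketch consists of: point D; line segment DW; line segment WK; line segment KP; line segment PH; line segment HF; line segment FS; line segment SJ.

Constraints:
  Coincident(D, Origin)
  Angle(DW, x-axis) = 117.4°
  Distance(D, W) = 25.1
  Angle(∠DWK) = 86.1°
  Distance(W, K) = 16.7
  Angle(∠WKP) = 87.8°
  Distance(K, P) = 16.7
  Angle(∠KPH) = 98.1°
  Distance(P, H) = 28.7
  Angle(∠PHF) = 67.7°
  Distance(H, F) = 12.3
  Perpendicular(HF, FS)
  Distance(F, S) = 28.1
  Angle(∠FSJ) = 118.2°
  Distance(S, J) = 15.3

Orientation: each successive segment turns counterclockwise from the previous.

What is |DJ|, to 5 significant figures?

20.186

D is at the origin; DW runs at 117.4° with length 25.1, so W = (-11.551, 22.284). ∠DWK = 86.1° gives WK at -148.70° from the x-axis; with |WK| = 16.7, K = (-25.820, 13.608). ∠WKP = 87.8° gives KP at -56.500° from the x-axis; with |KP| = 16.7, P = (-16.603, -0.31770). ∠KPH = 98.1° gives PH at 25.400° from the x-axis; with |PH| = 28.7, H = (9.3226, 11.993). ∠PHF = 67.7° gives HF at 137.70° from the x-axis; with |HF| = 12.3, F = (0.22513, 20.271). HF ⟂ FS, so FS runs at -132.30°; with |FS| = 28.1, S = (-18.687, -0.51284). ∠FSJ = 118.2° gives SJ at -70.500° from the x-axis; with |SJ| = 15.3, J = (-13.579, -14.935). Then |DJ| = |J − D| = 20.186.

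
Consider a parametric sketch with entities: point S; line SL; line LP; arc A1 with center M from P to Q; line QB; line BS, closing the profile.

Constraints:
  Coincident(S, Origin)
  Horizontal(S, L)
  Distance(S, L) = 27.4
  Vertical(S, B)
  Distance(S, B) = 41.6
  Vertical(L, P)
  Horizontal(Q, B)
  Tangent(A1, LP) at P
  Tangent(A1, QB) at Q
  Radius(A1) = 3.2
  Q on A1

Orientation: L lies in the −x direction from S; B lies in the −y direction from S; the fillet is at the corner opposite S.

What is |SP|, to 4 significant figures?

47.17

The virtual corner opposite S is at (-27.40, -41.60). The tangent condition forces MP to be normal to LP and the tangent condition forces MQ to be normal to QB, with radius 3.2, so the center M sits 3.2 in from both sides at M = (-24.20, -38.40). That places the tangent points at P = (-27.40, -38.40) on LP and Q = (-24.20, -41.60) on QB. Then |SP| = |P − S| = 47.17.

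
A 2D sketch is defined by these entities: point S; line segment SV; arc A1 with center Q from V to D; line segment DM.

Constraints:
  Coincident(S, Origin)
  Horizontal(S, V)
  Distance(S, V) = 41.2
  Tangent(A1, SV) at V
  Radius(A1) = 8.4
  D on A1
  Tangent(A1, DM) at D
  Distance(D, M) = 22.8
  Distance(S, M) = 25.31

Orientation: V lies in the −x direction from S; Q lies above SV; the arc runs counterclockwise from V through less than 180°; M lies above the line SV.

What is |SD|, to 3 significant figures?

35.7

S is at the origin; S and V share the same y with |SV| = 41.2 and V on the −x side, so V = (-41.2, 0.00). Tangency of A1 to SV means the radius QV is perpendicular to SV, so Q = V + (0, 8.4) = (-41.2, 8.40). Since QD ⟂ DM (tangency), |QM| = √(8.4² + 22.8²) = 24.3 regardless of where D sits on A1. So M lies on both circle(S, 25.31) and circle(Q, 24.3); the above-SV intersection is M = (-18.6, 17.2). D is the foot of the tangent from M: D = (-35.6, 2.11).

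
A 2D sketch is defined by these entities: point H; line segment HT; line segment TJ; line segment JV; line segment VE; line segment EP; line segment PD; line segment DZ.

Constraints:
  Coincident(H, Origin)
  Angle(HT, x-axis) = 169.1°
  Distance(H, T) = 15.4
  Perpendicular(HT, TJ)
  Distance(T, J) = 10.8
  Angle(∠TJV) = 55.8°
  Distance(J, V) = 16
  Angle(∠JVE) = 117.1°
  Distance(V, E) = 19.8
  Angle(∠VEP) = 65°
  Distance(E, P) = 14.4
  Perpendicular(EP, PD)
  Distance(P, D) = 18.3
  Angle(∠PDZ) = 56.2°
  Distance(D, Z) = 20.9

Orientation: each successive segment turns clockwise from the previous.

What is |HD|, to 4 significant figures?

8.858

H is at the origin; HT runs at 169.1° with length 15.4, so T = (-15.12, 2.912). HT ⟂ TJ, so TJ runs at 79.10°; with |TJ| = 10.8, J = (-13.08, 13.52). ∠TJV = 55.8° gives JV at -45.10° from the x-axis; with |JV| = 16.0, V = (-1.786, 2.184). ∠JVE = 117.1° gives VE at -108.0° from the x-axis; with |VE| = 19.8, E = (-7.905, -16.65). ∠VEP = 65.0° gives EP at 137.0° from the x-axis; with |EP| = 14.4, P = (-18.44, -6.826). EP ⟂ PD, so PD runs at 47.00°; with |PD| = 18.3, D = (-5.955, 6.557). Then |HD| = |D − H| = 8.858.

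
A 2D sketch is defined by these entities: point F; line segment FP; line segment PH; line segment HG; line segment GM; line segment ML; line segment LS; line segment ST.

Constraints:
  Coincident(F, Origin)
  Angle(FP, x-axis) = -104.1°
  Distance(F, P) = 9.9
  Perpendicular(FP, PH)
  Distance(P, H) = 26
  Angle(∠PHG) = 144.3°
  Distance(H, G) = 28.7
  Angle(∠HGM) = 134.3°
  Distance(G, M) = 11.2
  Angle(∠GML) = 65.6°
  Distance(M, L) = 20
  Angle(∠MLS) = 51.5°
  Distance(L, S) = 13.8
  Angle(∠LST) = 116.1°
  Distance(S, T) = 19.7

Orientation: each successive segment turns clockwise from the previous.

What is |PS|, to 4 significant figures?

45.27

F is at the origin; FP runs at -104.1° with length 9.9, so P = (-2.412, -9.602). FP is perpendicular to PH, so PH runs at 165.9°; with |PH| = 26.0, H = (-27.63, -3.268). ∠PHG = 144.3° gives HG at 130.2° from the x-axis; with |HG| = 28.7, G = (-46.15, 18.65). ∠HGM = 134.3° gives GM at 84.50° from the x-axis; with |GM| = 11.2, M = (-45.08, 29.80). ∠GML = 65.6° gives ML at -29.90° from the x-axis; with |ML| = 20.0, L = (-27.74, 19.83). ∠MLS = 51.5° gives LS at -158.4° from the x-axis; with |LS| = 13.8, S = (-40.57, 14.75). Then |PS| = |S − P| = 45.27.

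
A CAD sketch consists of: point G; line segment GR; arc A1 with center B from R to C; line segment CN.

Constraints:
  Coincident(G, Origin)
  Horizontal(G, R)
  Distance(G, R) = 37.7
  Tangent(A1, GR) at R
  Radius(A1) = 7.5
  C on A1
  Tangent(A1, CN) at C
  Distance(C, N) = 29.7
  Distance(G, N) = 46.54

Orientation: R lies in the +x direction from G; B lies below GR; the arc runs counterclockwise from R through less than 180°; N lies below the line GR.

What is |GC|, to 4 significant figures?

31.03

G is at the origin; G and R share the same y with |GR| = 37.7 and R on the +x side, so R = (37.70, 0.000). Tangency of A1 to GR means the radius BR is perpendicular to GR, so B = R + (0, -7.5) = (37.70, -7.500). Since BC ⟂ CN (tangency), |BN| = √(7.5² + 29.7²) = 30.63 regardless of where C sits on A1. So N lies on both circle(G, 46.54) and circle(B, 30.63); the below-GR intersection is N = (28.57, -36.74). C is the foot of the tangent from N: C = (30.21, -7.085).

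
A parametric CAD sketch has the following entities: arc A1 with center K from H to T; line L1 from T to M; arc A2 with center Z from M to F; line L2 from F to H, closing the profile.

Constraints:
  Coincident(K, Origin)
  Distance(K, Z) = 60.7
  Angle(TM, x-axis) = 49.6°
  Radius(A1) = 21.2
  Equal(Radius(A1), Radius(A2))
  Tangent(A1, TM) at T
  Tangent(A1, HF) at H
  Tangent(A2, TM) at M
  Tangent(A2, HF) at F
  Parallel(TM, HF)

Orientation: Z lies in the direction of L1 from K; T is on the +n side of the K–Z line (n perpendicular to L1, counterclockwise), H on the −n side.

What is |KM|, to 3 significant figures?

64.3

The slot axis is L1's direction at 49.6°, so u = (cos 49.6°, sin 49.6°) = (0.648, 0.762) and n = (−sin 49.6°, cos 49.6°) = (-0.762, 0.648). K is at the origin and Z lies 60.7 along u from K, so Z = 60.7·u = (39.3, 46.2). Tangency of A1 to both parallel lines with radius 21.2 puts T and H at K ± 21.2·n: T = (-16.1, 13.7), H = (16.1, -13.7). Equal radii place M and F the same way about Z: M = Z + 21.2·n = (23.2, 60.0), F = Z − 21.2·n = (55.5, 32.5). Then |KM| = |M − K| = 64.3.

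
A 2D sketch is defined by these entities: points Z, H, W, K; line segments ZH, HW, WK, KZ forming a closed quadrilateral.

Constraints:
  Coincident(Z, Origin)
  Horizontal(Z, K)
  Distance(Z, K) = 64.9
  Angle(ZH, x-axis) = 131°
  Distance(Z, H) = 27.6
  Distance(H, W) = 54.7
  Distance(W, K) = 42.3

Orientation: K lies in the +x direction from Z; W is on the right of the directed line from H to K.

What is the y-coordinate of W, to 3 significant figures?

-13.2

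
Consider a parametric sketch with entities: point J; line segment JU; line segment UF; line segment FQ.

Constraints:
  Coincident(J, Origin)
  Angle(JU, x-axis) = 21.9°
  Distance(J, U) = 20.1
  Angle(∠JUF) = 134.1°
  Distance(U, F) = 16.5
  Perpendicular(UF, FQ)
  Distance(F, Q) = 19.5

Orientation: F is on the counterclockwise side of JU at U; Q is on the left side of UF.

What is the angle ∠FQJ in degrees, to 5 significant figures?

80.566°

J is at the origin; JU runs at 21.9° with length 20.1, so U = 20.1·(cos 21.9°, sin 21.9°) = (18.650, 7.4971). ∠JUF = 134.1°, so UF runs at 21.9° + (180° − 134.1°) = 67.800° from the x-axis; with |UF| = 16.5, F = U + 16.5·(cos 67.800°, sin 67.800°) = (24.884, 22.774). UF ⟂ FQ; with |FQ| = 19.5 on the left of UF, Q = F + 19.5·(-0.92587, 0.37784) = (6.8294, 30.142). Then cos ∠FQJ = QF·QJ / (|QF||QJ|), giving 80.566°.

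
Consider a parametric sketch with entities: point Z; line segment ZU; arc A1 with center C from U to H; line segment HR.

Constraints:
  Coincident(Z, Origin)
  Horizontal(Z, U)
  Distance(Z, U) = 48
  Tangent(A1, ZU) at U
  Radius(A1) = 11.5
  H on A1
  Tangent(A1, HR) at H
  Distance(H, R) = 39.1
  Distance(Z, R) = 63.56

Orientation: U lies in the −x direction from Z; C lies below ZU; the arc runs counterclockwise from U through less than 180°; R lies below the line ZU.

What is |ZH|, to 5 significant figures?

60.439

Z is at the origin; ZU is horizontal with |ZU| = 48.0 and U on the −x side, so U = (-48.000, 0.0000). The tangent condition forces CU to be normal to ZU, so C = U + (0, -11.5) = (-48.000, -11.500). Since CH ⟂ HR (tangency), |CR| = √(11.5² + 39.1²) = 40.756 regardless of where H sits on A1. So R lies on both circle(Z, 63.56) and circle(C, 40.756); the below-ZU intersection is R = (-37.939, -50.995). H is the foot of the tangent from R: H = (-57.890, -17.368).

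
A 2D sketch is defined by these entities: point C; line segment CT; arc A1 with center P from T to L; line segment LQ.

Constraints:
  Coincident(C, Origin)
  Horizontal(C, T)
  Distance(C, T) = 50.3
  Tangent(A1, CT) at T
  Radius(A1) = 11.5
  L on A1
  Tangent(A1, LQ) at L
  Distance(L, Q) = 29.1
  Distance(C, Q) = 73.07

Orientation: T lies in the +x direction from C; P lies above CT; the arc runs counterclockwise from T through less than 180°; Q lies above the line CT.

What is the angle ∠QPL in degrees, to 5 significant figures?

68.437°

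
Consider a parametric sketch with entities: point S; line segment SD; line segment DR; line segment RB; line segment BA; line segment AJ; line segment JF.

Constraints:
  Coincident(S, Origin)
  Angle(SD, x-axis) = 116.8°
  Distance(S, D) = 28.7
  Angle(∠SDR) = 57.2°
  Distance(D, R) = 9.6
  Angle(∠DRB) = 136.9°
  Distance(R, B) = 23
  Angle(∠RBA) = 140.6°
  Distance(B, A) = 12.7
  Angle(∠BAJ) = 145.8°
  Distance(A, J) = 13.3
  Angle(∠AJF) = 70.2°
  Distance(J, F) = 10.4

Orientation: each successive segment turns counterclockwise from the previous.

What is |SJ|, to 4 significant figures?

17.34

∠RBA = 140.6° gives BA at -37.90° from the x-axis; with |BA| = 12.7, A = (-2.720, -12.90). ∠BAJ = 145.8° gives AJ at -3.700° from the x-axis; with |AJ| = 13.3, J = (10.55, -13.76). Then |SJ| = |J − S| = 17.34.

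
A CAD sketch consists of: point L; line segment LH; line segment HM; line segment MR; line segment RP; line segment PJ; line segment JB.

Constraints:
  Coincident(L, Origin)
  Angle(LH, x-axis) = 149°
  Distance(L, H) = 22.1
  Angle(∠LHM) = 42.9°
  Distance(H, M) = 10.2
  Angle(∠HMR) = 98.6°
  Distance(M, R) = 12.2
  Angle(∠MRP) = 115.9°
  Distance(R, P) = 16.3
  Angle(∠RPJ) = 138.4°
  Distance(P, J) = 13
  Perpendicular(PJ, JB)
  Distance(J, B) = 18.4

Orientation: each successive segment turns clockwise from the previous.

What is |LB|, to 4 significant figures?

31.34

L is at the origin; LH runs at 149.0° with length 22.1, so H = (-18.94, 11.38). ∠LHM = 42.9° gives HM at 11.90° from the x-axis; with |HM| = 10.2, M = (-8.963, 13.49). ∠HMR = 98.6° gives MR at -69.50° from the x-axis; with |MR| = 12.2, R = (-4.690, 2.058). ∠MRP = 115.9° gives RP at -133.6° from the x-axis; with |RP| = 16.3, P = (-15.93, -9.746). ∠RPJ = 138.4° gives PJ at -175.2° from the x-axis; with |PJ| = 13.0, J = (-28.89, -10.83). PJ ⟂ JB, so JB runs at 94.80°; with |JB| = 18.4, B = (-30.42, 7.502). Then |LB| = |B − L| = 31.34.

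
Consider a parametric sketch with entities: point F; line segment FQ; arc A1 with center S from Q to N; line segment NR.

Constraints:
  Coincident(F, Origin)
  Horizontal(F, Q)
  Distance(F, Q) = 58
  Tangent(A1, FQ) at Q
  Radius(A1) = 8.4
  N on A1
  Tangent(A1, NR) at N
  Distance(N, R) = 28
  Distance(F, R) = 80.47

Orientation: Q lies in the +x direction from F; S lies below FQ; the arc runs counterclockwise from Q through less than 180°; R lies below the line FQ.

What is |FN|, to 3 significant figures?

54.4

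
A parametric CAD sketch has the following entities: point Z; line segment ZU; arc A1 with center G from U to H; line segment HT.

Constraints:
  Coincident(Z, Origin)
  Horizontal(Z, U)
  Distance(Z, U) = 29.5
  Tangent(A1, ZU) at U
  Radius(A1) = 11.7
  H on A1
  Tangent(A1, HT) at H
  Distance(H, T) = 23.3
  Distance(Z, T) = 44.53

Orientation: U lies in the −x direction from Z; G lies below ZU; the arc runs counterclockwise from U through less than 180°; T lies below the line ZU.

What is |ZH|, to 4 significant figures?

43.09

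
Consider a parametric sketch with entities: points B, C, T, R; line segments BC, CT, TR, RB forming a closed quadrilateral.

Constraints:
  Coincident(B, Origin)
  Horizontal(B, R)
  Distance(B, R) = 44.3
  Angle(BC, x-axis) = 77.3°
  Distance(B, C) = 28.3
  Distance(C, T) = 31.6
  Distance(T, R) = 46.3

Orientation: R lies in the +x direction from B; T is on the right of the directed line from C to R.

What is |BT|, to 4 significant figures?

3.495

B is at the origin; B and R share the same y with |BR| = 44.3 and R in +x, so R = (44.3, 0). BC runs at 77.3° with |BC| = 28.3, so C = (6.222, 27.61). T is determined by |CT| = 31.6 and |TR| = 46.3 together: it lies at the intersection of circle(C, 31.6) and circle(R, 46.3). With |CR| = 47.03, the foot of the radical line on CR is 11.34 from C and the perpendicular offset is √(31.6² − 11.34²) = 29.49. Taking the right-of-CR solution: T = (-1.907, -2.929).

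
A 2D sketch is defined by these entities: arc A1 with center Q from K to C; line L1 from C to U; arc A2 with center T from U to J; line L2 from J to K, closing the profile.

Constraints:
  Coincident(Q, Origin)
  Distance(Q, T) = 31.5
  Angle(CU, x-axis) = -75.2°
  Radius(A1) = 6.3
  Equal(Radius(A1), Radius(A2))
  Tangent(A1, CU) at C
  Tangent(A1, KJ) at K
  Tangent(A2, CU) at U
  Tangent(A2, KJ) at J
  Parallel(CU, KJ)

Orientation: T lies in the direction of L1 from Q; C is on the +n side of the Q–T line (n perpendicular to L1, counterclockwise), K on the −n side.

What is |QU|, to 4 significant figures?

32.12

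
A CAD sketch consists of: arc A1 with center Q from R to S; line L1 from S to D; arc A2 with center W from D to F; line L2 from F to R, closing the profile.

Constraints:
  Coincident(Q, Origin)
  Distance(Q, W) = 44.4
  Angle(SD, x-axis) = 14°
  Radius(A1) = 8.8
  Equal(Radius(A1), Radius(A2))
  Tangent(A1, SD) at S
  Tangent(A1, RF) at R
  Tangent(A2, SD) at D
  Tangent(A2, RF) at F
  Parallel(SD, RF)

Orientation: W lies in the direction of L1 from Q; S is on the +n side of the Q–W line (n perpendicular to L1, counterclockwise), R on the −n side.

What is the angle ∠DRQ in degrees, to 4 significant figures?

68.38°

The slot axis is L1's direction at 14.0°, so u = (cos 14.0°, sin 14.0°) = (0.9703, 0.2419) and n = (−sin 14.0°, cos 14.0°) = (-0.2419, 0.9703). Q is at the origin and W lies 44.4 along u from Q, so W = 44.4·u = (43.08, 10.74). Tangency of A1 to both parallel lines with radius 8.8 puts S and R at Q ± 8.8·n: S = (-2.129, 8.539), R = (2.129, -8.539). Equal radii place D and F the same way about W: D = W + 8.8·n = (40.95, 19.28), F = W − 8.8·n = (45.21, 2.203). Then cos ∠DRQ = RD·RQ / (|RD||RQ|), giving 68.38°.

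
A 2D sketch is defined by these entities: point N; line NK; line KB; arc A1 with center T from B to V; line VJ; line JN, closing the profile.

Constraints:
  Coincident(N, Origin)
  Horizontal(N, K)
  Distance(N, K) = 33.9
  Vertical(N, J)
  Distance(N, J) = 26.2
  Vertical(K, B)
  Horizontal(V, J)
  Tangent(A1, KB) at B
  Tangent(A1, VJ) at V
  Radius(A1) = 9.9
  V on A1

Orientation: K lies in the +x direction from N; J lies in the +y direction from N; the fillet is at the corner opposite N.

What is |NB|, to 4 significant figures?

37.62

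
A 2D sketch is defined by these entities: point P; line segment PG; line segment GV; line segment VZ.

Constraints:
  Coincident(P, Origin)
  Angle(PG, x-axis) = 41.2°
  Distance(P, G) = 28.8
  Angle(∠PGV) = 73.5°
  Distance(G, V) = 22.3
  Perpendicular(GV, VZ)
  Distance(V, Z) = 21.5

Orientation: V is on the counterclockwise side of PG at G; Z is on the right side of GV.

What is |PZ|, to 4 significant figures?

51.10

P is at the origin; PG runs at 41.2° with length 28.8, so G = 28.8·(cos 41.2°, sin 41.2°) = (21.67, 18.97). ∠PGV = 73.5°, so GV runs at 41.2° + (180° − 73.5°) = 147.7° from the x-axis; with |GV| = 22.3, V = G + 22.3·(cos 147.7°, sin 147.7°) = (2.820, 30.89). GV ⟂ VZ; with |VZ| = 21.5 on the right of GV, Z = V + 21.5·(0.5344, 0.8453) = (14.31, 49.06). Then |PZ| = |Z − P| = 51.10.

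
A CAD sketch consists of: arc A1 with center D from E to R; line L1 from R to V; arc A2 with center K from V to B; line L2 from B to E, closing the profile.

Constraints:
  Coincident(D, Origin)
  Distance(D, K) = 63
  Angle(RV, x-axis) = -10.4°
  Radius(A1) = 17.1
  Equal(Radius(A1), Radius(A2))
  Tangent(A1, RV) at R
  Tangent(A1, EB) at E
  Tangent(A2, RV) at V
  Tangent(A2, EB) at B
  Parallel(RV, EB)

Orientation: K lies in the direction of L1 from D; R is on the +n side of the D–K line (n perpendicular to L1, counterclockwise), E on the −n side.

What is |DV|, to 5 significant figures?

65.279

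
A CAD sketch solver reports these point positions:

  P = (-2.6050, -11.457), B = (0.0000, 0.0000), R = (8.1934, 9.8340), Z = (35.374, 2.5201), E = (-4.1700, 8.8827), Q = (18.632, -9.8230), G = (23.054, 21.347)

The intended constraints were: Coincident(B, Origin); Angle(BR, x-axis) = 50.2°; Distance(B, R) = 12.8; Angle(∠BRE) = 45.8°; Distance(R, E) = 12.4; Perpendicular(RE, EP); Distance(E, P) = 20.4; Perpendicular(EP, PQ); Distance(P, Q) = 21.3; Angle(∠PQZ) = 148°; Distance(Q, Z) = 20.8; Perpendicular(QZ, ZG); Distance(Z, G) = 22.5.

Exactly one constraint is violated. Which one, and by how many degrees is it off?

Perpendicular(QZ, ZG) — off by 3.20°.

B = (0.00, 0.00) ✓; BR at 50.20° ✓; |BR| = 12.80 ✓; ∠BRE = 45.80° ✓; |RE| = 12.40 ✓; ∠(RE, EP) = 90.00° ✓; |EP| = 20.40 ✓; ∠(EP, PQ) = 90.00° ✓; |PQ| = 21.30 ✓; ∠PQZ = 148.0° ✓; |QZ| = 20.80 ✓; ∠(QZ, ZG) = 86.80° ✗; |ZG| = 22.50 ✓.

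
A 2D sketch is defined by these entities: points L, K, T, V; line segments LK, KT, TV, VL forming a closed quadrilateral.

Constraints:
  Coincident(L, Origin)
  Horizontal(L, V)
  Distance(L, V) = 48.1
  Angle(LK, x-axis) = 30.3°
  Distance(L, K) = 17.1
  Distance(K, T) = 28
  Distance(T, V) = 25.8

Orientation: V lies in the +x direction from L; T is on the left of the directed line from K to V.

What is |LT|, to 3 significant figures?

45.1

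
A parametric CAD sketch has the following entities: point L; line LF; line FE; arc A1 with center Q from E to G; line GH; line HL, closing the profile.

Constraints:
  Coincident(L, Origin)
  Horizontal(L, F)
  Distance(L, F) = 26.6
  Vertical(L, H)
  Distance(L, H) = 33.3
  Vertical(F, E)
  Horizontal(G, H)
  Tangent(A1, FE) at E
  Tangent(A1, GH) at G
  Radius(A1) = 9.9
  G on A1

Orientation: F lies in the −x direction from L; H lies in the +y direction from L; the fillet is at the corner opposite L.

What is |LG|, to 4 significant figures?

37.25

The virtual corner opposite L is at (-26.60, 33.30). Tangency of A1 to FE means the radius QE is perpendicular to FE and tangency of A1 to GH means the radius QG is perpendicular to GH, with radius 9.9, so the center Q sits 9.9 in from both sides at Q = (-16.70, 23.40). That places the tangent points at E = (-26.60, 23.40) on FE and G = (-16.70, 33.30) on GH. Then |LG| = |G − L| = 37.25.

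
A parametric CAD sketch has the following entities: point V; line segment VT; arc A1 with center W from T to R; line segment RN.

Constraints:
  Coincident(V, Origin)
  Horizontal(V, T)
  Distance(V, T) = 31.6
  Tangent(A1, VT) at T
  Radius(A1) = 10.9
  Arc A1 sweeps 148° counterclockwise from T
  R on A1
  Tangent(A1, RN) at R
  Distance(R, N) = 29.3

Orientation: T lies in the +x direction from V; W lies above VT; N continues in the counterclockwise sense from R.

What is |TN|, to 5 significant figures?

40.449

V is at the origin; VT is horizontal with |VT| = 31.6 and T on the +x side, so T = (31.600, 0.0000). Since A1 is tangent to VT there, WT ⟂ VT, so W = T + (0, 10.9) = (31.600, 10.900). On A1, T sits at bearing -90° from W; a 148° counterclockwise sweep puts R at bearing 58°, so R = W + 10.9·(cos 58°, sin 58°) = (37.376, 20.144). Tangency of A1 to RN means the radius WR is perpendicular to RN, so RN runs along (−sin 58°, cos 58°); with |RN| = 29.3, N = (12.528, 35.670). Then |TN| = |N − T| = 40.449.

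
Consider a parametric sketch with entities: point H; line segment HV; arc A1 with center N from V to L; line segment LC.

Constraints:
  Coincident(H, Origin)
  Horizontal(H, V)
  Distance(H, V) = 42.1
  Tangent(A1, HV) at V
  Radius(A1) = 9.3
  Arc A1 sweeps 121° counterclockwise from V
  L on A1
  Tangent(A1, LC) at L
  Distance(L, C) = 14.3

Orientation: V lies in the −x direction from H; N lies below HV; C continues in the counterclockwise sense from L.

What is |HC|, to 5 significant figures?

50.180

On A1, V sits at bearing 90° from N; a 121° counterclockwise sweep puts L at bearing 211°, so L = N + 9.3·(cos 211°, sin 211°) = (-50.072, -14.090). A1 meets LC tangentially, so NL is at right angles to LC, so LC runs along (−sin 211°, cos 211°); with |LC| = 14.3, C = (-42.707, -26.347). Then |HC| = |C − H| = 50.180.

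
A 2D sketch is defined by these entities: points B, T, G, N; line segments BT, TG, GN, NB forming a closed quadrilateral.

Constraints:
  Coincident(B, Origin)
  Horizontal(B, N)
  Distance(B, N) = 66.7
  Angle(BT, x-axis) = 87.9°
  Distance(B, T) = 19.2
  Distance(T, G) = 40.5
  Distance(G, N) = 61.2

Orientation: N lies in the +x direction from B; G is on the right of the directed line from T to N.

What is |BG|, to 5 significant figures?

22.350

B is at the origin; BN is horizontal with |BN| = 66.7 and N in +x, so N = (66.7, 0). BT runs at 87.9° with |BT| = 19.2, so T = (0.70356, 19.187). G is determined by |TG| = 40.5 and |GN| = 61.2 together: it lies at the intersection of circle(T, 40.5) and circle(N, 61.2). With |TN| = 68.729, the foot of the radical line on TN is 19.049 from T and the perpendicular offset is √(40.5² − 19.049²) = 35.740. Taking the right-of-TN solution: G = (9.0179, -20.450).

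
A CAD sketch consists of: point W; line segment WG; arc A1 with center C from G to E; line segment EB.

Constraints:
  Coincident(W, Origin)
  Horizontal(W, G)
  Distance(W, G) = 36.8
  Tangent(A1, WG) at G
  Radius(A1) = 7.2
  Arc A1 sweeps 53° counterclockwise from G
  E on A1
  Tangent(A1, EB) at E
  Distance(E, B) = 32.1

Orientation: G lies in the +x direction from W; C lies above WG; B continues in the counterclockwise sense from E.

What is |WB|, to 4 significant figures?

68.12

On A1, G sits at bearing -90° from C; a 53° counterclockwise sweep puts E at bearing -37°, so E = C + 7.2·(cos -37°, sin -37°) = (42.55, 2.867). A1 meets EB tangentially, so CE is at right angles to EB, so EB runs along (−sin -37°, cos -37°); with |EB| = 32.1, B = (61.87, 28.50). Then |WB| = |B − W| = 68.12.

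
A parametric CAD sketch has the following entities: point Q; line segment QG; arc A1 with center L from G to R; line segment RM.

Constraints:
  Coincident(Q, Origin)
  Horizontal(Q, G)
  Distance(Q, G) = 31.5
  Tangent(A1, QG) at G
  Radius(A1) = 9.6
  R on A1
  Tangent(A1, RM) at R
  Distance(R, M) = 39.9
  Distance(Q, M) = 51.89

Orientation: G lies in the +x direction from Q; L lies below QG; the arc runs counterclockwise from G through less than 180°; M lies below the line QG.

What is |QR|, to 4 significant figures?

23.62

Checks: |LG| = 9.600 ✓; |LR| = 9.600 ✓; ∠(LR, RM) = 90.00° ✓; |RM| = 39.90 ✓; |QM| = 51.89 ✓.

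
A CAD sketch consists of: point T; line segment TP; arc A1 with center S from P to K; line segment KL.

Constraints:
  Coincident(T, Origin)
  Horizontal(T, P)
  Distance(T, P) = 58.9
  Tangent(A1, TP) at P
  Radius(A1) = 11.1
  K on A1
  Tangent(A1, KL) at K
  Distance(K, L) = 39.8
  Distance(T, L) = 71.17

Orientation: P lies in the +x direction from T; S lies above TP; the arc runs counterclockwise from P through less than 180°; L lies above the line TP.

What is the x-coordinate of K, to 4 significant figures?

68.61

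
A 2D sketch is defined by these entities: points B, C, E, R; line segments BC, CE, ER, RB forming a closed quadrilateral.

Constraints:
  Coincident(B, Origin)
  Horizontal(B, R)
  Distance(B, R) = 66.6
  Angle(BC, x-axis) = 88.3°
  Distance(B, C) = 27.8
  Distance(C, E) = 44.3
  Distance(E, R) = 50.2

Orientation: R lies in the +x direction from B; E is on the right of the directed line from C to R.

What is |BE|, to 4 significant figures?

22.29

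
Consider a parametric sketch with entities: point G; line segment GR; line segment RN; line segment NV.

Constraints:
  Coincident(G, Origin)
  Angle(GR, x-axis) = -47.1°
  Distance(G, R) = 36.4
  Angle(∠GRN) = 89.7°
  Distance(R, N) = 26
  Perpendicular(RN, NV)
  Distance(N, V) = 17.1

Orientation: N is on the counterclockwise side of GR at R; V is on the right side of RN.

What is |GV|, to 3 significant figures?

59.4

∠GRN = 89.7°, so RN runs at -47.1° + (180° − 89.7°) = 43.2° from the x-axis; with |RN| = 26.0, N = R + 26.0·(cos 43.2°, sin 43.2°) = (43.7, -8.87). The perpendicularity gives NV at right angles to RN; with |NV| = 17.1 on the right of RN, V = N + 17.1·(0.685, -0.729) = (55.4, -21.3). Then |GV| = |V − G| = 59.4.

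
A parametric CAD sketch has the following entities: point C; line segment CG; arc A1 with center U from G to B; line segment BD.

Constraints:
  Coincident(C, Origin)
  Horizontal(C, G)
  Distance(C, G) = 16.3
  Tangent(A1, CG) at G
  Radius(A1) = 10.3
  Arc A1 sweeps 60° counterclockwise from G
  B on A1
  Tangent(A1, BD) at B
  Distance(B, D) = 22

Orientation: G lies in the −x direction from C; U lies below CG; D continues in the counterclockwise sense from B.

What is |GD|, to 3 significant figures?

31.3

C is at the origin; CG is horizontal with |CG| = 16.3 and G on the −x side, so G = (-16.3, 0.00). Tangency of A1 to CG means the radius UG is perpendicular to CG, so U = G + (0, -10.3) = (-16.3, -10.3). On A1, G sits at bearing 90° from U; a 60° counterclockwise sweep puts B at bearing 150°, so B = U + 10.3·(cos 150°, sin 150°) = (-25.2, -5.15). A1 meets BD tangentially, so UB is at right angles to BD, so BD runs along (−sin 150°, cos 150°); with |BD| = 22.0, D = (-36.2, -24.2). Then |GD| = |D − G| = 31.3.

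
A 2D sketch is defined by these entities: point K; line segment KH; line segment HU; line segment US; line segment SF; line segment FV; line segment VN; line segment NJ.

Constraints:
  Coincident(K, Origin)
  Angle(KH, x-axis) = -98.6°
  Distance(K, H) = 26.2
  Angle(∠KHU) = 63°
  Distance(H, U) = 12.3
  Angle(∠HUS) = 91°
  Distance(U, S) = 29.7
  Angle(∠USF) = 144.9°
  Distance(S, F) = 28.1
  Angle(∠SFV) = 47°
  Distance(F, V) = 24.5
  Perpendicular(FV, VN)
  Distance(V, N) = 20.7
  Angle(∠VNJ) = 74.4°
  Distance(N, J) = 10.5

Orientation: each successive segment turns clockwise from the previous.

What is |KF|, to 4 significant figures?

33.12

K is at the origin; KH runs at -98.6° with length 26.2, so H = (-3.918, -25.91). ∠KHU = 63.0° gives HU at 144.4° from the x-axis; with |HU| = 12.3, U = (-13.92, -18.75). ∠HUS = 91.0° gives US at 55.40° from the x-axis; with |US| = 29.7, S = (2.946, 5.702). ∠USF = 144.9° gives SF at 20.30° from the x-axis; with |SF| = 28.1, F = (29.30, 15.45). Then |KF| = |F − K| = 33.12.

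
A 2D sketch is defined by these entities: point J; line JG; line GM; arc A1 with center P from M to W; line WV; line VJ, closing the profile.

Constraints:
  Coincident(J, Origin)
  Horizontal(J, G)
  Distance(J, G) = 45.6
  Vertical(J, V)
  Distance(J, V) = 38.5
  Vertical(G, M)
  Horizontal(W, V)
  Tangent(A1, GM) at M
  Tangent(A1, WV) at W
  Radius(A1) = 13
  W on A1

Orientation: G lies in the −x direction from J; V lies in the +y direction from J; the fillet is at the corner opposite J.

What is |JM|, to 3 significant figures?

52.2

J is at the origin; JG is horizontal with |JG| = 45.6 and G on the −x side, so G = (-45.6, 0.00). J and V share the same x with |JV| = 38.5 and V on the +y side, so V = (0.00, 38.5). The virtual corner opposite J is at (-45.6, 38.5). A1 meets GM tangentially, so PM is at right angles to GM and A1 meets WV tangentially, so PW is at right angles to WV, with radius 13.0, so the center P sits 13.0 in from both sides at P = (-32.6, 25.5). That places the tangent points at M = (-45.6, 25.5) on GM and W = (-32.6, 38.5) on WV. Then |JM| = |M − J| = 52.2.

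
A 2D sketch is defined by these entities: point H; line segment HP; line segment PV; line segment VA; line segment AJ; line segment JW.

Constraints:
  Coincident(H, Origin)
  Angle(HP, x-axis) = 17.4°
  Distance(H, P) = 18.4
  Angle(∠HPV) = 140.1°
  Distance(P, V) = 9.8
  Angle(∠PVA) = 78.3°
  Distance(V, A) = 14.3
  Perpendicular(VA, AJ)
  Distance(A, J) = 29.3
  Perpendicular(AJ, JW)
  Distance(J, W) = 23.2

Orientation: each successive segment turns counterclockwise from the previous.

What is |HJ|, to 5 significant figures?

8.5386

H is at the origin; HP runs at 17.4° with length 18.4, so P = (17.558, 5.5024). ∠HPV = 140.1° gives PV at 57.300° from the x-axis; with |PV| = 9.8, V = (22.852, 13.749). ∠PVA = 78.3° gives VA at 159.00° from the x-axis; with |VA| = 14.3, A = (9.5022, 18.874). VA ⟂ AJ, so AJ runs at -111.00°; with |AJ| = 29.3, J = (-0.99800, -8.4801). Then |HJ| = |J − H| = 8.5386.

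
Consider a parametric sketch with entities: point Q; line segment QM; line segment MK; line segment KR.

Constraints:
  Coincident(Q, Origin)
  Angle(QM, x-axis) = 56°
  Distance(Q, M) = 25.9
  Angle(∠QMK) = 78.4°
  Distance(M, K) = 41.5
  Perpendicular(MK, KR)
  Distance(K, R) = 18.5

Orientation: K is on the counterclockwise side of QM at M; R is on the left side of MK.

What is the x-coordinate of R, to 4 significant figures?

-30.94

Q is at the origin; QM runs at 56.0° with length 25.9, so M = 25.9·(cos 56.0°, sin 56.0°) = (14.48, 21.47). ∠QMK = 78.4°, so MK runs at 56.0° + (180° − 78.4°) = 157.6° from the x-axis; with |MK| = 41.5, K = M + 41.5·(cos 157.6°, sin 157.6°) = (-23.89, 37.29). MK ⟂ KR; with |KR| = 18.5 on the left of MK, R = K + 18.5·(-0.3811, -0.9245) = (-30.94, 20.18). So R.x = -30.94.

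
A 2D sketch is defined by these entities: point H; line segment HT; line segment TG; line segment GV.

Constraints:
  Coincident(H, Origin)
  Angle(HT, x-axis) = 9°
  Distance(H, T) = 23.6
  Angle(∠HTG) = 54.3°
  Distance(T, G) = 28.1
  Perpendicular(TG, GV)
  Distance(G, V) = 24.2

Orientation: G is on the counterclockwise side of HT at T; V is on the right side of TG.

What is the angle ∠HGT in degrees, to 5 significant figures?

53.217°

H is at the origin; HT runs at 9.0° with length 23.6, so T = 23.6·(cos 9.0°, sin 9.0°) = (23.309, 3.6919). ∠HTG = 54.3°, so TG runs at 9.0° + (180° − 54.3°) = 134.70° from the x-axis; with |TG| = 28.1, G = T + 28.1·(cos 134.70°, sin 134.70°) = (3.5441, 23.665). Then cos ∠HGT = GH·GT / (|GH||GT|), giving 53.217°.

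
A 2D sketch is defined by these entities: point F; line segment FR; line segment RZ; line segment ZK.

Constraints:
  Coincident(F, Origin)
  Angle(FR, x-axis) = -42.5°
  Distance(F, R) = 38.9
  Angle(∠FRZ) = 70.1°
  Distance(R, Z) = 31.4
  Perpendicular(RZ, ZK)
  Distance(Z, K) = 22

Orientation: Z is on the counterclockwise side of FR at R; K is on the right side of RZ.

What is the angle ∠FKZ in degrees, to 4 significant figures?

17.22°

∠FRZ = 70.1°, so RZ runs at -42.5° + (180° − 70.1°) = 67.40° from the x-axis; with |RZ| = 31.4, Z = R + 31.4·(cos 67.40°, sin 67.40°) = (40.75, 2.708). RZ is perpendicular to ZK; with |ZK| = 22.0 on the right of RZ, K = Z + 22.0·(0.9232, -0.3843) = (61.06, -5.746). Then cos ∠FKZ = KF·KZ / (|KF||KZ|), giving 17.22°.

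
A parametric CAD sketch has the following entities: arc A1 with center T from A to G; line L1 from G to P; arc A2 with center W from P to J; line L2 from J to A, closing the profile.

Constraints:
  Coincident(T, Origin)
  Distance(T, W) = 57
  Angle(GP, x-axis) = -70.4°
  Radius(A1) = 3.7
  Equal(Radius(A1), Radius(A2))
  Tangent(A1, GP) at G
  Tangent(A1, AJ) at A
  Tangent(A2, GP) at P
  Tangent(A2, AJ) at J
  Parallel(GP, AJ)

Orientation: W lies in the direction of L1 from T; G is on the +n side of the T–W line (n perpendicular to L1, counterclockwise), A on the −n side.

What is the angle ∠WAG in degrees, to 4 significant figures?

86.29°

The slot axis is L1's direction at -70.4°, so u = (cos -70.4°, sin -70.4°) = (0.3355, -0.9421) and n = (−sin -70.4°, cos -70.4°) = (0.9421, 0.3355). T is at the origin and W lies 57.0 along u from T, so W = 57.0·u = (19.12, -53.70). Tangency of A1 to both parallel lines with radius 3.7 puts G and A at T ± 3.7·n: G = (3.486, 1.241), A = (-3.486, -1.241). Then cos ∠WAG = AW·AG / (|AW||AG|), giving 86.29°.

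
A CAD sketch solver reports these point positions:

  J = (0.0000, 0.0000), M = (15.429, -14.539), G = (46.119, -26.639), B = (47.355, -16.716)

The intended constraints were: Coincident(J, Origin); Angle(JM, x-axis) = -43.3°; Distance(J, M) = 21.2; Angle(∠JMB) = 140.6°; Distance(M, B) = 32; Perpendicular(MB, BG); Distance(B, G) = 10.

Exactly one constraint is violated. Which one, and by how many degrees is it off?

Perpendicular(MB, BG) — off by 3.20°.

J = (0.00, 0.00) ✓; JM at -43.30° ✓; |JM| = 21.20 ✓; ∠JMB = 140.6° ✓; |MB| = 32.00 ✓; ∠(MB, BG) = 93.20° ✗; |BG| = 10.00 ✓.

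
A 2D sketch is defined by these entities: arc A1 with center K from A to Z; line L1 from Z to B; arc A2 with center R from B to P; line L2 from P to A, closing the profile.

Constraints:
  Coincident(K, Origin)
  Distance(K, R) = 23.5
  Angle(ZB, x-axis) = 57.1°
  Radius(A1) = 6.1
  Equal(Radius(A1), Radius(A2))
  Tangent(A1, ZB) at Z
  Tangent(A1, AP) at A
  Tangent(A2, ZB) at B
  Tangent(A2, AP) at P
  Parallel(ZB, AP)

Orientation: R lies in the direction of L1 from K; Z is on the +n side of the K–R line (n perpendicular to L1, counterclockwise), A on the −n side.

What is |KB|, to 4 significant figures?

24.28

The slot axis is L1's direction at 57.1°, so u = (cos 57.1°, sin 57.1°) = (0.5432, 0.8396) and n = (−sin 57.1°, cos 57.1°) = (-0.8396, 0.5432). K is at the origin and R lies 23.5 along u from K, so R = 23.5·u = (12.76, 19.73). Tangency of A1 to both parallel lines with radius 6.1 puts Z and A at K ± 6.1·n: Z = (-5.122, 3.313), A = (5.122, -3.313). Equal radii place B and P the same way about R: B = R + 6.1·n = (7.643, 23.04), P = R − 6.1·n = (17.89, 16.42). Then |KB| = |B − K| = 24.28.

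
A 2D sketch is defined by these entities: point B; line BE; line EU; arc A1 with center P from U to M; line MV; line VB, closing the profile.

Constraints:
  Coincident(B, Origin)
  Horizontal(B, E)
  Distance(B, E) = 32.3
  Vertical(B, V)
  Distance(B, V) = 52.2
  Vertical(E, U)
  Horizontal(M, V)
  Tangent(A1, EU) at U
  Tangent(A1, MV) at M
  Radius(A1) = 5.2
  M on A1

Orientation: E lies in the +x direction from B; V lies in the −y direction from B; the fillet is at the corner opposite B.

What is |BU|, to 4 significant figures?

57.03

B is at the origin; B and E share the same y with |BE| = 32.3 and E on the +x side, so E = (32.30, 0.000). B and V share the same x with |BV| = 52.2 and V on the −y side, so V = (0.000, -52.20). The virtual corner opposite B is at (32.30, -52.20). Tangency of A1 to EU means the radius PU is perpendicular to EU and the tangent condition forces PM to be normal to MV, with radius 5.2, so the center P sits 5.2 in from both sides at P = (27.10, -47.00). That places the tangent points at U = (32.30, -47.00) on EU and M = (27.10, -52.20) on MV. Then |BU| = |U − B| = 57.03.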